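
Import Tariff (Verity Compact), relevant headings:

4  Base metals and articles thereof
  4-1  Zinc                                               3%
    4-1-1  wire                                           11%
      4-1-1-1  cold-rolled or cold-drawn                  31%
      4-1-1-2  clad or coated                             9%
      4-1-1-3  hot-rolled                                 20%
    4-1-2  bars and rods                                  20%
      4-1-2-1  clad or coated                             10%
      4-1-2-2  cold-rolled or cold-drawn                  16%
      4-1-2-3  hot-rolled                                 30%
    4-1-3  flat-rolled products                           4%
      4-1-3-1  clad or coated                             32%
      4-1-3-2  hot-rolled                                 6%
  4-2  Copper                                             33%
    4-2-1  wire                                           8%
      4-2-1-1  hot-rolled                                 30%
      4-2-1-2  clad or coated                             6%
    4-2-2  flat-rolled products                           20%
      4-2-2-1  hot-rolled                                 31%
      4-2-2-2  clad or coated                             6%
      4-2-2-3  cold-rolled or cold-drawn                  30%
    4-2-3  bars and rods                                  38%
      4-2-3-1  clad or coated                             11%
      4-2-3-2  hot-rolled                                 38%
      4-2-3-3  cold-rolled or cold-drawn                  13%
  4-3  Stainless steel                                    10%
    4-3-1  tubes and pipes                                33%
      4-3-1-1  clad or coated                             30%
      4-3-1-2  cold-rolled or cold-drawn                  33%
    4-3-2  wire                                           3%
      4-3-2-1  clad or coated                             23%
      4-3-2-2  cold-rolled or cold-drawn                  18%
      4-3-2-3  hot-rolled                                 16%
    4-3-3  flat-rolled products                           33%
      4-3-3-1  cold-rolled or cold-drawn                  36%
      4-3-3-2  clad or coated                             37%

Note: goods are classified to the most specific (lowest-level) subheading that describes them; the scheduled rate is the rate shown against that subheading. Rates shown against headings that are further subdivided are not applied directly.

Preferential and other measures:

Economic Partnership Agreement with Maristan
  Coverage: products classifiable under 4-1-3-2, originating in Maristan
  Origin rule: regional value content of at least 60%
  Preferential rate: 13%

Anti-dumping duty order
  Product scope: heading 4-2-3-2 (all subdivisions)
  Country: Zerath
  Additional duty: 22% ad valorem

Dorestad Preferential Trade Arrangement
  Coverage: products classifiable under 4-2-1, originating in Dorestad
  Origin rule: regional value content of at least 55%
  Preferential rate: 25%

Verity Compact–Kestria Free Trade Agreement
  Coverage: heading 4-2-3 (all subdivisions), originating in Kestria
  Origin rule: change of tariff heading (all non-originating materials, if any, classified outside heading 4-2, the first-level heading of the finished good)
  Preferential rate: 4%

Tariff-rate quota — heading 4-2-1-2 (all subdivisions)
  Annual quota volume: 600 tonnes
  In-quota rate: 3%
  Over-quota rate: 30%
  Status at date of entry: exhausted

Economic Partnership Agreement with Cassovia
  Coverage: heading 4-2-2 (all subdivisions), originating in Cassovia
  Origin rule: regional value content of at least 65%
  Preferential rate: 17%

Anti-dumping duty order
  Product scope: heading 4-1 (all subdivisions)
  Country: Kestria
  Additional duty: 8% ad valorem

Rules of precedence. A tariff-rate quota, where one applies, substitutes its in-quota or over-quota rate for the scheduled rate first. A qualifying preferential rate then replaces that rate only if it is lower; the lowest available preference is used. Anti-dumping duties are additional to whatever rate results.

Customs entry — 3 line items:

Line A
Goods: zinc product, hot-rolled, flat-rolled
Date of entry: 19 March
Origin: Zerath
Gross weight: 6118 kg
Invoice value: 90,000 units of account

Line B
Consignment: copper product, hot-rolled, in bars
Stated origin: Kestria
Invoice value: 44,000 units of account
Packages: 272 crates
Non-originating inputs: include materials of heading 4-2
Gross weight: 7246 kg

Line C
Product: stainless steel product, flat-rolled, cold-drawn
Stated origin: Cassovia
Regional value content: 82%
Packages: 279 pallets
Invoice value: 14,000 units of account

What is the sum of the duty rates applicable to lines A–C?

80%

Line A: zinc → 4-1; flat-rolled → 4-1-3; hot-rolled → 4-1-3-2. Scheduled 6%. No special measure applies. → 6%.
Line B: copper → 4-2; in bars → 4-2-3; hot-rolled → 4-2-3-2. Scheduled 38%. Kestria agreement on 4-2-3: CTH not met. → 38%.
Line C: stainless steel → 4-3; flat-rolled → 4-3-3; cold-drawn → 4-3-3-1. Scheduled 36%. Cassovia agreement on 4-2-2: 4-3-3-1 not covered. → 36%.
Sum: 6% + 38% + 36% = 80%.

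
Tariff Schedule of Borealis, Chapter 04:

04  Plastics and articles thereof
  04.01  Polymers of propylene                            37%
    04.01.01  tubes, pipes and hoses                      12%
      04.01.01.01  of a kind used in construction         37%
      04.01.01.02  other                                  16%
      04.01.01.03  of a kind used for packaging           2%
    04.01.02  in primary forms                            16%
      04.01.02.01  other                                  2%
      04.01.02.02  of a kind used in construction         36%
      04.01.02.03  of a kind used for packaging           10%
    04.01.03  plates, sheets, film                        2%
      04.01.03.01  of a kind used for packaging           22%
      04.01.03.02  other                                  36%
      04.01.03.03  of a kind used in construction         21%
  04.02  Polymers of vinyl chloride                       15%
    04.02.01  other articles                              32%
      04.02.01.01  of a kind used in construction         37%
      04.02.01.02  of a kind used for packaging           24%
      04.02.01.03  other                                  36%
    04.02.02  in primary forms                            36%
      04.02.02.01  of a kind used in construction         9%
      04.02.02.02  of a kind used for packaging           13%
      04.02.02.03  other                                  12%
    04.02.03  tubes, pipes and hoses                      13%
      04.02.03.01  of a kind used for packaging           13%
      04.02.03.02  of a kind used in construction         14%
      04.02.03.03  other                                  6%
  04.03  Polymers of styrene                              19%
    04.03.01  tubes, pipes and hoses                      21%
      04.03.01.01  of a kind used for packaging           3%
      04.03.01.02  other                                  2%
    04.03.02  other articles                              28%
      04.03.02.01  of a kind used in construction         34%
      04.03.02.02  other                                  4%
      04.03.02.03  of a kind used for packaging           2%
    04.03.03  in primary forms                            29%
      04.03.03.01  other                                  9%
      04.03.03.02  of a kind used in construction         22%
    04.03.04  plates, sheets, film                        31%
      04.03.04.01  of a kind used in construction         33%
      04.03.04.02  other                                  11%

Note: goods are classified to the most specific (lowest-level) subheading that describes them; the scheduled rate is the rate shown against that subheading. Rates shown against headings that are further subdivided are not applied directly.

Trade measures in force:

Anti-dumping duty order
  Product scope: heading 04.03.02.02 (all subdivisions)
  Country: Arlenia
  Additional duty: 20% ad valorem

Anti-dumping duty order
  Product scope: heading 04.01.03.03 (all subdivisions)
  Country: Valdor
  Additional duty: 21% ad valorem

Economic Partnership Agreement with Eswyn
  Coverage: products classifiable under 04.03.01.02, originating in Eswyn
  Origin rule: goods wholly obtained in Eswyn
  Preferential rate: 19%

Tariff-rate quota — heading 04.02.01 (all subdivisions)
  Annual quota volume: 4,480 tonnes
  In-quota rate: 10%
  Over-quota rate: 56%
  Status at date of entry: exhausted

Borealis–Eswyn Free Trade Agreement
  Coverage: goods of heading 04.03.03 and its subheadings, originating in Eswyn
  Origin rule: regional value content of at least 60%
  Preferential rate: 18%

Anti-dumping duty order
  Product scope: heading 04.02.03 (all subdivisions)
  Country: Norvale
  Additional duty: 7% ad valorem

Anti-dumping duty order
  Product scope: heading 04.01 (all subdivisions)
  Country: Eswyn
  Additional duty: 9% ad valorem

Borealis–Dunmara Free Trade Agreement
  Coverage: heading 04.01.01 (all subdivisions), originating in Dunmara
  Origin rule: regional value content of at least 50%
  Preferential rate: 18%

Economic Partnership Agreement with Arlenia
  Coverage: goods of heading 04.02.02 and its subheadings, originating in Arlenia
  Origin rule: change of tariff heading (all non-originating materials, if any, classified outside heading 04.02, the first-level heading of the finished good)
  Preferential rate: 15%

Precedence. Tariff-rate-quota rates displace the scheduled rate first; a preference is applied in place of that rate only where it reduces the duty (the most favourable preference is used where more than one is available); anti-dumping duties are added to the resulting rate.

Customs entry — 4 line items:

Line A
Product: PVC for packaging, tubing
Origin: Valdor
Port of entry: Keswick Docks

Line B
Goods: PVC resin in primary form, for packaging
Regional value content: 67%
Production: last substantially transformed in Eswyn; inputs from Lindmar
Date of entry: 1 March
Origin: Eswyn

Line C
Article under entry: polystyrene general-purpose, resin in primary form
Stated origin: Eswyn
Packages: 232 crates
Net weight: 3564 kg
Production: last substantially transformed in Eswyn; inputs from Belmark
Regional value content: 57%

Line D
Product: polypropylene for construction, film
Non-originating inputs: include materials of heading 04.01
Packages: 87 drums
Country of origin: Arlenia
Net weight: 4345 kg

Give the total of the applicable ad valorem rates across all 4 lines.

56%

Line A: PVC → 04.02; tubing → 04.02.03; for packaging → 04.02.03.01. Scheduled 13%. No special measure applies. → 13%.
Line B: PVC → 04.02; resin in primary form → 04.02.02; for packaging → 04.02.02.02. Scheduled 13%. Eswyn agreement on 04.03.01.02: 04.02.02.02 not covered; Eswyn agreement on 04.03.03: 04.02.02.02 not covered. → 13%.
Line C: polystyrene → 04.03; resin in primary form → 04.03.03; general-purpose → 04.03.03.01. Scheduled 9%. Eswyn agreement on 04.03.01.02: 04.03.03.01 not covered; Eswyn agreement on 04.03.03: RVC < 60%. → 9%.
Line D: polypropylene → 04.01; film → 04.01.03; for construction → 04.01.03.03. Scheduled 21%. Arlenia agreement on 04.02.02: 04.01.03.03 not covered. → 21%.
Sum: 13% + 13% + 9% + 21% = 56%.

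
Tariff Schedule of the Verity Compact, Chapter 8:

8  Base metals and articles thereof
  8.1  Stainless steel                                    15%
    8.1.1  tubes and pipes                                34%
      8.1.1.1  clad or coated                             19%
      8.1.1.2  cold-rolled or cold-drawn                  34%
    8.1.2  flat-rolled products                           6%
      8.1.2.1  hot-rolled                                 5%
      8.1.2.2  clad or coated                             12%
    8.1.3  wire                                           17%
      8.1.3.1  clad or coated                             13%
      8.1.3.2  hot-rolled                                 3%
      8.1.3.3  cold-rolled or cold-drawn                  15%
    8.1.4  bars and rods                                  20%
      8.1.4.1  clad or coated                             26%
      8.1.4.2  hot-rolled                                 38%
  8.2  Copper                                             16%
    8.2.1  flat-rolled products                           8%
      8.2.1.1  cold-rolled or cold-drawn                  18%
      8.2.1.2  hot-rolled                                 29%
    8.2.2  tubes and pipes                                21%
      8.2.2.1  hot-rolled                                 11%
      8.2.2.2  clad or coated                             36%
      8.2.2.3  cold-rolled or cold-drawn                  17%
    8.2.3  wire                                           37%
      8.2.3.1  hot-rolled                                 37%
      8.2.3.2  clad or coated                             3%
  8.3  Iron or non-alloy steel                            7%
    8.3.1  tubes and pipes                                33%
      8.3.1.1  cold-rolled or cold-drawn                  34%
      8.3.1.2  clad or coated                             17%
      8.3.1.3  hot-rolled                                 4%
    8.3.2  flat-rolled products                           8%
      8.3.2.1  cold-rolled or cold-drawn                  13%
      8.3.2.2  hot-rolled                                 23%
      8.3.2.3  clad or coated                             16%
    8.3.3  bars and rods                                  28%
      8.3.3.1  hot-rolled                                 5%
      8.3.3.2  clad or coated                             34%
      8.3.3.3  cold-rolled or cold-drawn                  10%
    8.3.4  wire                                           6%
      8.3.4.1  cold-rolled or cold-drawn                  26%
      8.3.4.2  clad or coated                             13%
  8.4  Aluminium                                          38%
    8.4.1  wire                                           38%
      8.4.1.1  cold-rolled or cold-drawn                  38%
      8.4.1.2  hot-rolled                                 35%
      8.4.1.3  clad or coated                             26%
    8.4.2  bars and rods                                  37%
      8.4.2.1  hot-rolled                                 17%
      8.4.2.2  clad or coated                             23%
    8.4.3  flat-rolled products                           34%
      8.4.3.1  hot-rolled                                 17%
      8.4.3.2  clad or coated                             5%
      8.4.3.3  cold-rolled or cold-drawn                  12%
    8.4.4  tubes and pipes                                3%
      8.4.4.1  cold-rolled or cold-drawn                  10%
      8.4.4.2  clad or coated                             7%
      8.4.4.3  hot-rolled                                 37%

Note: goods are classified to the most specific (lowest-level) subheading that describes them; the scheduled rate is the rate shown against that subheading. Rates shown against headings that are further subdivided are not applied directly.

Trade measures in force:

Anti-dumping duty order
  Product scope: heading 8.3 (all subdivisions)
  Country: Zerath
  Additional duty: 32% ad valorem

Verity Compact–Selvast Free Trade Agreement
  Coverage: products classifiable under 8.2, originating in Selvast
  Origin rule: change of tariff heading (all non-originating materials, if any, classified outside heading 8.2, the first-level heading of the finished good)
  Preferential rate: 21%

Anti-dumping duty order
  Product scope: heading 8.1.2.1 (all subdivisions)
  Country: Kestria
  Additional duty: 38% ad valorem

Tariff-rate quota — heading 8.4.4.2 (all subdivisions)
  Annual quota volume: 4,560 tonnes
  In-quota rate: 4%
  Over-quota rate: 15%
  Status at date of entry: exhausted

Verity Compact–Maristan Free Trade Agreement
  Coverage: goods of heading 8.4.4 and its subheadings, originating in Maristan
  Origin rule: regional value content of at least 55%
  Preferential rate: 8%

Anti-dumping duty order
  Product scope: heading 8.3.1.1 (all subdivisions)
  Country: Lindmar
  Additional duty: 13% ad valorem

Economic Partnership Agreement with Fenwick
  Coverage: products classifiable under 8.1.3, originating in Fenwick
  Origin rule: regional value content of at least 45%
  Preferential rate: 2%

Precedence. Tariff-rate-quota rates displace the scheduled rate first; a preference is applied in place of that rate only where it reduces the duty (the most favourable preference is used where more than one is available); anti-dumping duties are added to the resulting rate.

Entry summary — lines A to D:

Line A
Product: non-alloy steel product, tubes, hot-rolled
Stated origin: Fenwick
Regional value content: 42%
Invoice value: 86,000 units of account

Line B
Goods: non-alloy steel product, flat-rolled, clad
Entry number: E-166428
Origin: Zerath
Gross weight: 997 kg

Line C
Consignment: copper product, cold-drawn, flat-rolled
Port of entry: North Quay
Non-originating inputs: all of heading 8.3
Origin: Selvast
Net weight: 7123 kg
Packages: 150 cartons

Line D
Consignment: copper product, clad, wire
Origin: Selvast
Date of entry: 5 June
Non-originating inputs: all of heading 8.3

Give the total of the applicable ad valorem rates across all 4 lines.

73%

Line A: non-alloy steel → 8.3; tubes → 8.3.1; hot-rolled → 8.3.1.3. Scheduled 4%. Fenwick agreement on 8.1.3: 8.3.1.3 not covered. → 4%.
Line B: non-alloy steel → 8.3; flat-rolled → 8.3.2; clad → 8.3.2.3. Scheduled 16%. anti-dumping (Zerath, 8.3): +32%; total 16% + 32% = 48%. → 48%.
Line C: copper → 8.2; flat-rolled → 8.2.1; cold-drawn → 8.2.1.1. Scheduled 18%. Selvast agreement on 8.2: CTH met → 21% available; preference 21% not lower than 18% → no reduction. → 18%.
Line D: copper → 8.2; wire → 8.2.3; clad → 8.2.3.2. Scheduled 3%. Selvast agreement on 8.2: CTH met → 21% available; preference 21% not lower than 3% → no reduction. → 3%.
Sum: 4% + 48% + 18% + 3% = 73%.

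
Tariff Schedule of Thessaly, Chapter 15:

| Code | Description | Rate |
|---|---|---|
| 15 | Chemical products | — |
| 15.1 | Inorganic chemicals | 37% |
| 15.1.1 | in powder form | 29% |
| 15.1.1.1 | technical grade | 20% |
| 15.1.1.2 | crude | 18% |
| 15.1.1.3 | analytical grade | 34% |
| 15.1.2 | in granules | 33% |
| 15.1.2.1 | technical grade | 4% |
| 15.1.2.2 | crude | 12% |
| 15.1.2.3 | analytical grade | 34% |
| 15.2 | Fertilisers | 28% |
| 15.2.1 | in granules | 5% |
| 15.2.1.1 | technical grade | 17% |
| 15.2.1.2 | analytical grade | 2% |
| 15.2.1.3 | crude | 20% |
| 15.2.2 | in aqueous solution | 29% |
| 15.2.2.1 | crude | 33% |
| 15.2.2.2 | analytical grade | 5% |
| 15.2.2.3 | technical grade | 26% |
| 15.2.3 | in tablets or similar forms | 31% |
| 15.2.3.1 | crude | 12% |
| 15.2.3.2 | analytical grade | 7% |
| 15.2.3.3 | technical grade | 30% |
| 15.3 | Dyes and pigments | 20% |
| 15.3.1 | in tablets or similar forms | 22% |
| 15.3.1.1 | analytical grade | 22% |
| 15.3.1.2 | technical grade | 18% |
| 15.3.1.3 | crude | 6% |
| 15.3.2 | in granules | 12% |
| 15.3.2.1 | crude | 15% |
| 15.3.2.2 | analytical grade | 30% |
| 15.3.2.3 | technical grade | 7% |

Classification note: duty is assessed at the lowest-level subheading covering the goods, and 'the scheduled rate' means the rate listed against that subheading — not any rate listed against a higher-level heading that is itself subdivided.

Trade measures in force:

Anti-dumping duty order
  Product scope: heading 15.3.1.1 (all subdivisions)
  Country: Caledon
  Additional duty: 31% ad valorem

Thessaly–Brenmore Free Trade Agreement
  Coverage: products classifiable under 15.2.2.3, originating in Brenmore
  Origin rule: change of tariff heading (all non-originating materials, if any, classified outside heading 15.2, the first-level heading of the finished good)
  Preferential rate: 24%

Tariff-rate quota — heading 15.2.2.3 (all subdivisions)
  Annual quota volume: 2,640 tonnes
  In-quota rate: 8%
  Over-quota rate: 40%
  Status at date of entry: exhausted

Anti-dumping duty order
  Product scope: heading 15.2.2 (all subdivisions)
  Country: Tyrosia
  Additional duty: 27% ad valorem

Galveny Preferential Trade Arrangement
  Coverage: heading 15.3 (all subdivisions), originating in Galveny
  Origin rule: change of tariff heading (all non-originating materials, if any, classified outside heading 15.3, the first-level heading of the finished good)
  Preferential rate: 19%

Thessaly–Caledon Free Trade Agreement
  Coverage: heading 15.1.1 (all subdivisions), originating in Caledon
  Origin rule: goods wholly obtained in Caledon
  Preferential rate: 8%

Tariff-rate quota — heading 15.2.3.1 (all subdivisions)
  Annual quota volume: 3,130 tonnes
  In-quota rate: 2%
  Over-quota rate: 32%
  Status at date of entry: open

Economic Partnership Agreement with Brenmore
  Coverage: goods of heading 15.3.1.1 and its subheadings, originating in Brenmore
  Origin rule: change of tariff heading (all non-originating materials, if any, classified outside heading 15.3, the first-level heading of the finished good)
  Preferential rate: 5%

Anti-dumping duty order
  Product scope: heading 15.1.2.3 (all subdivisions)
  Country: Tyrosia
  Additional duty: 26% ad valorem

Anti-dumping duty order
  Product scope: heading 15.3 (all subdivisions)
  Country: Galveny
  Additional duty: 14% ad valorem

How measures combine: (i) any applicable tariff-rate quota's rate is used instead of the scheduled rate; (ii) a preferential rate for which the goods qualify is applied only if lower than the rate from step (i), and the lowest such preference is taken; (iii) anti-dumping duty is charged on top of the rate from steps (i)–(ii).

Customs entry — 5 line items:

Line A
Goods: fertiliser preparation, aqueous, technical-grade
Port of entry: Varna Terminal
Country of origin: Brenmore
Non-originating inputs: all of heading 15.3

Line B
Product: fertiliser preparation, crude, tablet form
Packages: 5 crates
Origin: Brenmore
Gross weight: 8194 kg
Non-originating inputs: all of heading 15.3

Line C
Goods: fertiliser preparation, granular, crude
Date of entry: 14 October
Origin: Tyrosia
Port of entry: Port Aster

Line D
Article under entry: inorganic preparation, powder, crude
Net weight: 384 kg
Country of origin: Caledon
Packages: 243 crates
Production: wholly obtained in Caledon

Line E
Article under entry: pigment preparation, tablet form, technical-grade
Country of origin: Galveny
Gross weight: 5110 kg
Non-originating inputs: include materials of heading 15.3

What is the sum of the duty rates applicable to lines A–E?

86%

Line A: fertiliser → 15.2; aqueous → 15.2.2; technical-grade → 15.2.2.3. Scheduled 26%. quota on 15.2.2.3 exhausted → over-quota 40%; Brenmore agreement on 15.2.2.3: CTH met → 24% available; Brenmore agreement on 15.3.1.1: 15.2.2.3 not covered; preferential 24%. → 24%.
Line B: fertiliser → 15.2; tablet form → 15.2.3; crude → 15.2.3.1. Scheduled 12%. quota on 15.2.3.1 open → in-quota 2%; Brenmore agreement on 15.2.2.3: 15.2.3.1 not covered; Brenmore agreement on 15.3.1.1: 15.2.3.1 not covered. → 2%.
Line C: fertiliser → 15.2; granular → 15.2.1; crude → 15.2.1.3. Scheduled 20%. No special measure applies. → 20%.
Line D: inorganic → 15.1; powder → 15.1.1; crude → 15.1.1.2. Scheduled 18%. Caledon agreement on 15.1.1: wholly obtained → 8% available; preferential 8%. → 8%.
Line E: pigment → 15.3; tablet form → 15.3.1; technical-grade → 15.3.1.2. Scheduled 18%. Galveny agreement on 15.3: CTH not met; anti-dumping (Galveny, 15.3): +14%; total 18% + 14% = 32%. → 32%.
Sum: 24% + 2% + 20% + 8% + 32% = 86%.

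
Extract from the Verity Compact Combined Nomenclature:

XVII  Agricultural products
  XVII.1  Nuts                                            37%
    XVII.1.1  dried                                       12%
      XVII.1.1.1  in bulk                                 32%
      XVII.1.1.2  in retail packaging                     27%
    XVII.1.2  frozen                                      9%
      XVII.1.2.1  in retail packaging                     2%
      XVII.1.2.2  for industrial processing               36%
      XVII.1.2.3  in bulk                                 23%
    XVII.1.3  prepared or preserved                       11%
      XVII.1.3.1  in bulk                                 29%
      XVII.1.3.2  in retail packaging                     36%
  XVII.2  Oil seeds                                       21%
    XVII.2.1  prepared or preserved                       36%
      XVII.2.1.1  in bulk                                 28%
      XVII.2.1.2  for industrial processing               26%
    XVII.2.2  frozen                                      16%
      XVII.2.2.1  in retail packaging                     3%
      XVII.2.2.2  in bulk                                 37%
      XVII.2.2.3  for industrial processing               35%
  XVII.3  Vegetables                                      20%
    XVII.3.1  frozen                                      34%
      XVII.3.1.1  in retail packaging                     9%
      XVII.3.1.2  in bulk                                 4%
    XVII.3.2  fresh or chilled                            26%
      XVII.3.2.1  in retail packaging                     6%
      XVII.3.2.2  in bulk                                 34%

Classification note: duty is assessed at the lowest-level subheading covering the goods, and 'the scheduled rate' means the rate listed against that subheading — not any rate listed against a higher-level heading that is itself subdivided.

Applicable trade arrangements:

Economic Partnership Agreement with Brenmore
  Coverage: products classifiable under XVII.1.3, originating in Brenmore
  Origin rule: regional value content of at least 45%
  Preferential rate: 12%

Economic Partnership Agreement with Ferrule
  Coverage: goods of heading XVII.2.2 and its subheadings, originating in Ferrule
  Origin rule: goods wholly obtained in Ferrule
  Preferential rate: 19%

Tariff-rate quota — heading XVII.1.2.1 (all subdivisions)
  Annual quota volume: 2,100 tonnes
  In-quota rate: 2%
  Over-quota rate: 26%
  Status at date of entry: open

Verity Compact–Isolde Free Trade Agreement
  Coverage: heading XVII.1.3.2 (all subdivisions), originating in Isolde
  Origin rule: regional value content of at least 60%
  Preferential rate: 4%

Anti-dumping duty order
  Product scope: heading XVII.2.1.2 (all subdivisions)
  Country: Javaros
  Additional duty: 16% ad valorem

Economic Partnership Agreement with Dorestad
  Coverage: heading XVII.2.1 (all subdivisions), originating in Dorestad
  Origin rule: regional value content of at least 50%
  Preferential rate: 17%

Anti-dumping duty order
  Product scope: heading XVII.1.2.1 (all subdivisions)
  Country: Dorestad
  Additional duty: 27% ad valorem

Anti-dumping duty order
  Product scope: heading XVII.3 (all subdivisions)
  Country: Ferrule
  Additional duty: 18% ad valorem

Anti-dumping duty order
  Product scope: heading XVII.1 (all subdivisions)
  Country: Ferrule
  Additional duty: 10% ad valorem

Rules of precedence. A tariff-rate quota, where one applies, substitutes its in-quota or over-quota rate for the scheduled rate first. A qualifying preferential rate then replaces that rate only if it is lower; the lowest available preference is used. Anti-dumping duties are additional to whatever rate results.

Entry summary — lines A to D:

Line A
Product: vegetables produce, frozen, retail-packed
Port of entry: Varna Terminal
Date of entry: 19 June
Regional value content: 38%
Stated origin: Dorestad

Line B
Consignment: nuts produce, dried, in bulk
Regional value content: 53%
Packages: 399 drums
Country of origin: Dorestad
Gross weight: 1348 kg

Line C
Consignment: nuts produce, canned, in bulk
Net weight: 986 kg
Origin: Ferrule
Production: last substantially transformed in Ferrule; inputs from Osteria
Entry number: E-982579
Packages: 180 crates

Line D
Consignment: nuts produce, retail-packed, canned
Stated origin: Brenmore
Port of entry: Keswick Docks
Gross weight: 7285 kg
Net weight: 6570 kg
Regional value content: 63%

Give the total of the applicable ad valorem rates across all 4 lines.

Line A: vegetables → XVII.3; frozen → XVII.3.1; retail-packed → XVII.3.1.1. Scheduled 9%. Dorestad agreement on XVII.2.1: XVII.3.1.1 not covered. → 9%.
Line B: nuts → XVII.1; dried → XVII.1.1; in bulk → XVII.1.1.1. Scheduled 32%. Dorestad agreement on XVII.2.1: XVII.1.1.1 not covered. → 32%.
Line C: nuts → XVII.1; canned → XVII.1.3; in bulk → XVII.1.3.1. Scheduled 29%. Ferrule agreement on XVII.2.2: XVII.1.3.1 not covered; anti-dumping (Ferrule, XVII.1): +10%; total 29% + 10% = 39%. → 39%.
Line D: nuts → XVII.1; canned → XVII.1.3; retail-packed → XVII.1.3.2. Scheduled 36%. Brenmore agreement on XVII.1.3: RVC ≥ 45% → 12% available; preferential 12%. → 12%.
Sum: 9% + 32% + 39% + 12% = 92%.

92%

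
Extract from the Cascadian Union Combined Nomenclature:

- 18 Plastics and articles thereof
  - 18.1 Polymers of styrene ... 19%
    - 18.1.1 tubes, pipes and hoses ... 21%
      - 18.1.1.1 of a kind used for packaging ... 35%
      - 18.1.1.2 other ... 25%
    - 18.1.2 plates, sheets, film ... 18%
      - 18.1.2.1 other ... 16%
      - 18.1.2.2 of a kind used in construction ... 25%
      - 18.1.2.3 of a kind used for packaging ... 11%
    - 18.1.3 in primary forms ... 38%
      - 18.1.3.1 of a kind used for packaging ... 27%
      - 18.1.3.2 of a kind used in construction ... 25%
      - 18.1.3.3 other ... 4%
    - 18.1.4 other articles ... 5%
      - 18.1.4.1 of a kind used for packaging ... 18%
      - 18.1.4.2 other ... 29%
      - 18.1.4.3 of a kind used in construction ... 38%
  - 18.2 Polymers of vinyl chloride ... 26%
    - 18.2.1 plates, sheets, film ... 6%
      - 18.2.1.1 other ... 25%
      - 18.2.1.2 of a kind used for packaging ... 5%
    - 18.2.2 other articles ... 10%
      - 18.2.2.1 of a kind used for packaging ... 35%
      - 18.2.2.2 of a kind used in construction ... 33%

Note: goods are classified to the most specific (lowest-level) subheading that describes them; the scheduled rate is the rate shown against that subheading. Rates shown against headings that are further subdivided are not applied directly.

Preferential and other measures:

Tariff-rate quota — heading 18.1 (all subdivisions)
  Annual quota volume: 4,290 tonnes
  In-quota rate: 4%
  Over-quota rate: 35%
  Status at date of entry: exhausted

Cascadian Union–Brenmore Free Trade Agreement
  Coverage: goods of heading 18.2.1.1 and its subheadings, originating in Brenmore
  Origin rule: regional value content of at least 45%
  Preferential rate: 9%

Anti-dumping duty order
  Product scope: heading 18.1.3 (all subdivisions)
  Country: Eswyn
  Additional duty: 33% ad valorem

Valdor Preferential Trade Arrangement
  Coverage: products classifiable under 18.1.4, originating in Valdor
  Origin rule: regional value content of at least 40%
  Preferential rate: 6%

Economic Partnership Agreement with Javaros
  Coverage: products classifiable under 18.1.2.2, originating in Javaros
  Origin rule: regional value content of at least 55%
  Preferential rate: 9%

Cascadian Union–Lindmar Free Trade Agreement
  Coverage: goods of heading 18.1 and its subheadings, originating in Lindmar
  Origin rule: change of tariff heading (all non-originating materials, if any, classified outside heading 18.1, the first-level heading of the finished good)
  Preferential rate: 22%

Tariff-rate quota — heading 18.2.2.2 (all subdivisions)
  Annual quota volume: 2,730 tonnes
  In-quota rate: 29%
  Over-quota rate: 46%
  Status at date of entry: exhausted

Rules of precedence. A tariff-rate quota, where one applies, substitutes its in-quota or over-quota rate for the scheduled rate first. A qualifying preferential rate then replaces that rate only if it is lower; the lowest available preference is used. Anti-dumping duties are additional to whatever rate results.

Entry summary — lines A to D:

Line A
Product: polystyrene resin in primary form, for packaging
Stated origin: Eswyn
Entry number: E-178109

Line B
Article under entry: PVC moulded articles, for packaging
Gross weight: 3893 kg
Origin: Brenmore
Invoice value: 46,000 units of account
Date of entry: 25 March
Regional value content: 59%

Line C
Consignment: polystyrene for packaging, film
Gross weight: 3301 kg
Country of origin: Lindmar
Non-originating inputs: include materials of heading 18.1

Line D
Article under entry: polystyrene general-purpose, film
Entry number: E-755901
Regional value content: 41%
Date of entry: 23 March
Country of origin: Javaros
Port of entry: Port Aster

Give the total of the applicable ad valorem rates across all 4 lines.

173%

Line A: polystyrene → 18.1; resin in primary form → 18.1.3; for packaging → 18.1.3.1. Scheduled 27%. quota on 18.1 exhausted → over-quota 35%; anti-dumping (Eswyn, 18.1.3): +33%; total 35% + 33% = 68%. → 68%.
Line B: PVC → 18.2; moulded articles → 18.2.2; for packaging → 18.2.2.1. Scheduled 35%. Brenmore agreement on 18.2.1.1: 18.2.2.1 not covered. → 35%.
Line C: polystyrene → 18.1; film → 18.1.2; for packaging → 18.1.2.3. Scheduled 11%. quota on 18.1 exhausted → over-quota 35%; Lindmar agreement on 18.1: CTH not met. → 35%.
Line D: polystyrene → 18.1; film → 18.1.2; general-purpose → 18.1.2.1. Scheduled 16%. quota on 18.1 exhausted → over-quota 35%; Javaros agreement on 18.1.2.2: 18.1.2.1 not covered. → 35%.
Sum: 68% + 35% + 35% + 35% = 173%.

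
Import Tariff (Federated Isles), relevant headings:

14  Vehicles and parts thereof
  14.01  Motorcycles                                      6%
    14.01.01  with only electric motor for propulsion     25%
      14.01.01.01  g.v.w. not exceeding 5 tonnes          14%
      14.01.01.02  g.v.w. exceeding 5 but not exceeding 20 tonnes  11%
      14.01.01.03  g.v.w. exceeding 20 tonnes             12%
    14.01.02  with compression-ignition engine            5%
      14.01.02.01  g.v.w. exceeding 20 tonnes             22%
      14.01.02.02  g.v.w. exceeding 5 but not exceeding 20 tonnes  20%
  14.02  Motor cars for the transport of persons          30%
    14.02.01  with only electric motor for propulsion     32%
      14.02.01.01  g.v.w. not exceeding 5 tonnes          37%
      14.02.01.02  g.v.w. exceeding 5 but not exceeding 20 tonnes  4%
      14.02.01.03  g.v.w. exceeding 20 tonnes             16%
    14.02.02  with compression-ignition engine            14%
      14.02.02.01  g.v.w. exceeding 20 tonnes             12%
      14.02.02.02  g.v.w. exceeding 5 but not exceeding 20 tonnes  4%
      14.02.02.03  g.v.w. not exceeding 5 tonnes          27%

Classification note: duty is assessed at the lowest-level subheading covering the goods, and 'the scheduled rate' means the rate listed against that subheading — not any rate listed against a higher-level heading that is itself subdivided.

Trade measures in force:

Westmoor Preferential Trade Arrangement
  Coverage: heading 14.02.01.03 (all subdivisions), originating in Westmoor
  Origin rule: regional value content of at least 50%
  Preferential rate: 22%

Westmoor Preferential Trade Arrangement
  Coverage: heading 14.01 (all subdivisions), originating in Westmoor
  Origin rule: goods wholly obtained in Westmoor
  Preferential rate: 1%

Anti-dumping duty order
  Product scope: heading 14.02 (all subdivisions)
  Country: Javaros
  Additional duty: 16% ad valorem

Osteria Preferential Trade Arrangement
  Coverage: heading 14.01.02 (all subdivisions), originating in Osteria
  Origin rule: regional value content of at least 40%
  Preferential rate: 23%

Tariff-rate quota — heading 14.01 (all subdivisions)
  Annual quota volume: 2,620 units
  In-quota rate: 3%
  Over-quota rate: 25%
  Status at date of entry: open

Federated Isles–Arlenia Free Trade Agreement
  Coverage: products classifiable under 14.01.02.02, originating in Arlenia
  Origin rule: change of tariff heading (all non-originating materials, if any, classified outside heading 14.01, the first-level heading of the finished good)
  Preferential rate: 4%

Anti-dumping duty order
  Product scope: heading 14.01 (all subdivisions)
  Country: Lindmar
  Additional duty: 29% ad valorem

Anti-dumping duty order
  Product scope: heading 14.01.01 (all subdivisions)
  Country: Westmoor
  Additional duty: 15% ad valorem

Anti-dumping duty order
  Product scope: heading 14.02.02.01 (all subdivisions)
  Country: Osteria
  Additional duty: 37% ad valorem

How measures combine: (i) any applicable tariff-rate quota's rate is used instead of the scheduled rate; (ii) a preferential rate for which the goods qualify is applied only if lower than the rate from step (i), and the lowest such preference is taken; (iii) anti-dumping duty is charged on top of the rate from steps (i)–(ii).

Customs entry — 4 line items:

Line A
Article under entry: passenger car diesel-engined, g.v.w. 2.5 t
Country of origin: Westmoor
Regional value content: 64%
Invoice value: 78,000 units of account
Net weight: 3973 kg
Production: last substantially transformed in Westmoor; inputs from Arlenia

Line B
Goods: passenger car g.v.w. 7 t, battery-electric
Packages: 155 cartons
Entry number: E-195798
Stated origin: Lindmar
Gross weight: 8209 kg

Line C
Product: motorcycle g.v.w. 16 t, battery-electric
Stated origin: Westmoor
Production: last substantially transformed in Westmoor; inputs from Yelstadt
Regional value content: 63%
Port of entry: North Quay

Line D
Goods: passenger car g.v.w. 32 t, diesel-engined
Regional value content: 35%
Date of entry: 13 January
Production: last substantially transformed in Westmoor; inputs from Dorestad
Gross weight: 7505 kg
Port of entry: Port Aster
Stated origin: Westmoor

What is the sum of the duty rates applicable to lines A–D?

61%

Line A: passenger car → 14.02; diesel-engined → 14.02.02; g.v.w. 2.5 t → 14.02.02.03. Scheduled 27%. Westmoor agreement on 14.02.01.03: 14.02.02.03 not covered; Westmoor agreement on 14.01: 14.02.02.03 not covered. → 27%.
Line B: passenger car → 14.02; battery-electric → 14.02.01; g.v.w. 7 t → 14.02.01.02. Scheduled 4%. No special measure applies. → 4%.
Line C: motorcycle → 14.01; battery-electric → 14.01.01; g.v.w. 16 t → 14.01.01.02. Scheduled 11%. quota on 14.01 open → in-quota 3%; Westmoor agreement on 14.02.01.03: 14.01.01.02 not covered; Westmoor agreement on 14.01: not wholly obtained; anti-dumping (Westmoor, 14.01.01): +15%; total 3% + 15% = 18%. → 18%.
Line D: passenger car → 14.02; diesel-engined → 14.02.02; g.v.w. 32 t → 14.02.02.01. Scheduled 12%. Westmoor agreement on 14.02.01.03: 14.02.02.01 not covered; Westmoor agreement on 14.01: 14.02.02.01 not covered. → 12%.
Sum: 27% + 4% + 18% + 12% = 61%.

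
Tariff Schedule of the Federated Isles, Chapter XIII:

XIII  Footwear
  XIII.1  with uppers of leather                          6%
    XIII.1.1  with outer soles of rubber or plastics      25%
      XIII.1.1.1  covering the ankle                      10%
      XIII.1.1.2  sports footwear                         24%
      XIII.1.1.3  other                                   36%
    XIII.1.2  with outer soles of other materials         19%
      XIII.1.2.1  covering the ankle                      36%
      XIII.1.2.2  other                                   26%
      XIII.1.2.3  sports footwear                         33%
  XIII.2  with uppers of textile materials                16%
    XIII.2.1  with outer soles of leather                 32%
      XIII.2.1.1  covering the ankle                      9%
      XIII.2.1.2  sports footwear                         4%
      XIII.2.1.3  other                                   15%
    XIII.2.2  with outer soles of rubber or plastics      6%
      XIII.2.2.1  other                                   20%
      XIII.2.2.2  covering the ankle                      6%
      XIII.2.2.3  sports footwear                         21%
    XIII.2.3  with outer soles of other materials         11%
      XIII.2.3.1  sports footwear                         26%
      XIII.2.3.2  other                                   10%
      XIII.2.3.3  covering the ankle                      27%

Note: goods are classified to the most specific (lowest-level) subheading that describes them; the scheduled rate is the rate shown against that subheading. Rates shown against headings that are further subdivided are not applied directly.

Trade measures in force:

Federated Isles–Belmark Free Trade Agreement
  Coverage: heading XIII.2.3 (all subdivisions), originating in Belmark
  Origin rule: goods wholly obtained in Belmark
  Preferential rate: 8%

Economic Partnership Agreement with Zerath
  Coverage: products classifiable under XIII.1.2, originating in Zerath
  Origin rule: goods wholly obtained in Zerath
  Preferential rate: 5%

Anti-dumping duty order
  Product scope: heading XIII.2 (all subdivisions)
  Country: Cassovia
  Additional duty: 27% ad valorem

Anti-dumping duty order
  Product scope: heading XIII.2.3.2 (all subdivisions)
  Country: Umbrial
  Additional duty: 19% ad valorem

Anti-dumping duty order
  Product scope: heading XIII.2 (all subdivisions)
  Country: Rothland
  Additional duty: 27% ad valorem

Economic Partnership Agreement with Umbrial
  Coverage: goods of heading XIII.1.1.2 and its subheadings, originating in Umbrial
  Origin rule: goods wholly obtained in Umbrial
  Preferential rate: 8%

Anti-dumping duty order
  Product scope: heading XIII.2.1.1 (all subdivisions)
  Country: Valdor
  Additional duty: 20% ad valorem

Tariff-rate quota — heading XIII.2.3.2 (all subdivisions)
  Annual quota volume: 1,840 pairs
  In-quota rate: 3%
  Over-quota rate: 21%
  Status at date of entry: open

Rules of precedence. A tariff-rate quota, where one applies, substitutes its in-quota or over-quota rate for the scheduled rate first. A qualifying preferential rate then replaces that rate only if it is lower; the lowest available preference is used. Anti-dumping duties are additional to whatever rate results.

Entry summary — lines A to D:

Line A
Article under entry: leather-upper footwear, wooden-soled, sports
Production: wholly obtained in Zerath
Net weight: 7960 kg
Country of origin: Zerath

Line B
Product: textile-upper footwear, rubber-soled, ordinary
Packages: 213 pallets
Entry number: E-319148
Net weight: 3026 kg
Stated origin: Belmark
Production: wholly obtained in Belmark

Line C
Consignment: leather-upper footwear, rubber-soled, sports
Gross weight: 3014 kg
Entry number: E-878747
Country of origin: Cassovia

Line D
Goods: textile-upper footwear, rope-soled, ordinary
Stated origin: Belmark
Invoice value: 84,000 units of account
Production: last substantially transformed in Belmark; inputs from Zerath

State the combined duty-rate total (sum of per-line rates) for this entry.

52%

Line A: leather-upper → XIII.1; wooden-soled → XIII.1.2; sports → XIII.1.2.3. Scheduled 33%. Zerath agreement on XIII.1.2: wholly obtained → 5% available; preferential 5%. → 5%.
Line B: textile-upper → XIII.2; rubber-soled → XIII.2.2; ordinary → XIII.2.2.1. Scheduled 20%. Belmark agreement on XIII.2.3: XIII.2.2.1 not covered. → 20%.
Line C: leather-upper → XIII.1; rubber-soled → XIII.1.1; sports → XIII.1.1.2. Scheduled 24%. No special measure applies. → 24%.
Line D: textile-upper → XIII.2; rope-soled → XIII.2.3; ordinary → XIII.2.3.2. Scheduled 10%. quota on XIII.2.3.2 open → in-quota 3%; Belmark agreement on XIII.2.3: not wholly obtained. → 3%.
Sum: 5% + 20% + 24% + 3% = 52%.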